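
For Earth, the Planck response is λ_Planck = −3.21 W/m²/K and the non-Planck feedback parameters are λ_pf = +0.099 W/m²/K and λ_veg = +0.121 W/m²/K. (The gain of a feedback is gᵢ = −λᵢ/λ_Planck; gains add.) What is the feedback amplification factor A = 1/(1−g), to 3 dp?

Convert to gains: g_pf = 0.099/3.21 = 0.03084; g_veg = 0.121/3.21 = 0.03769.
Total gain g = 0.06853.
A = 1/(1 − 0.06853) = 1.074.

1.074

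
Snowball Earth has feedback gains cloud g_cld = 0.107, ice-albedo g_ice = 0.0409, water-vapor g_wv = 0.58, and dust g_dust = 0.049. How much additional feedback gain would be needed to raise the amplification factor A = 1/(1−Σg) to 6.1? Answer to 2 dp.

0.06

Current total gain = 0.7769.
Target gain for A = 6.1: g* = 1 − 1/6.1 = 0.8361.
Additional gain needed = 0.8361 − 0.7769 = 0.06.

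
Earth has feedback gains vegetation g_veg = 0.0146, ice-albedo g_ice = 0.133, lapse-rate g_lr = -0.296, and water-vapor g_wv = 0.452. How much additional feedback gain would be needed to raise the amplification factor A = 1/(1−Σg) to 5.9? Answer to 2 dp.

Current total gain = 0.3036.
Target gain for A = 5.9: g* = 1 − 1/5.9 = 0.8305.
Additional gain needed = 0.8305 − 0.3036 = 0.53.

0.53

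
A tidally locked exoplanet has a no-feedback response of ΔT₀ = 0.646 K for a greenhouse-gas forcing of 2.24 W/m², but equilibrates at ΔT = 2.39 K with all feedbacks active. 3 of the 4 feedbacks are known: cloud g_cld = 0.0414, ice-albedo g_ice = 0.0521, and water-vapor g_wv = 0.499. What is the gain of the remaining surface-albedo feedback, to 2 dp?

0.14

Amplification A = ΔT/ΔT₀ = 2.39/0.646 = 3.7.
Total gain g = 1 − 1/A = 1 − 1/3.7 = 0.7297.
Known gains sum to 0.0414 + 0.0521 + 0.499 = 0.5925.
g_alb = 0.7297 − 0.5925 = 0.14.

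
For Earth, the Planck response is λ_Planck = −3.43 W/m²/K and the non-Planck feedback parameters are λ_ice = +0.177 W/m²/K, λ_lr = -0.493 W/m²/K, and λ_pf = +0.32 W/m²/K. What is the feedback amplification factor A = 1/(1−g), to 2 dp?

Convert to gains: g_ice = 0.177/3.43 = 0.0516; g_lr = -0.493/3.43 = -0.1437; g_pf = 0.32/3.43 = 0.09329.
Total gain g = 0.00119.
A = 1/(1 − 0.00119) = 1.00.

1.00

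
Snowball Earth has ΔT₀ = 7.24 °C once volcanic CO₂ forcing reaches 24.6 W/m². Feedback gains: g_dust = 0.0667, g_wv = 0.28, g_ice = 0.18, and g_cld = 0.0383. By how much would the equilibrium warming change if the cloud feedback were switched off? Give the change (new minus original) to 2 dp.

Original: g = 0.565, ΔT = 7.24/(1−0.565) = 16.6437 °C.
Without cloud: g' = 0.5267, ΔT' = 7.24/(1−0.5267) = 15.2969 °C.
Change = 15.2969 − 16.6437 = -1.35 °C.

-1.35 °C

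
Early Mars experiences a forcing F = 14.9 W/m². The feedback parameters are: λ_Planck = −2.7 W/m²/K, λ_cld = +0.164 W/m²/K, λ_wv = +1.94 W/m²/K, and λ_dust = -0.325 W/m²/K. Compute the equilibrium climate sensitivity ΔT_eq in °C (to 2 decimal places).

Net feedback parameter λ = (−2.7) + (+0.164) + (+1.94) + (-0.325) = -0.921 W/m²/K.
ΔT = −F/λ = −14.9/(-0.921) = 16.18 °C.

16.18 °C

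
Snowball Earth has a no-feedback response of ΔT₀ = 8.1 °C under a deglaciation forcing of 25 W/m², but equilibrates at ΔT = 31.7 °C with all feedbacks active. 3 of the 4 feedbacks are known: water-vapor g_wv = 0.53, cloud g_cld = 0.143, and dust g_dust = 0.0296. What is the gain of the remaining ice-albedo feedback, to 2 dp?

Amplification A = ΔT/ΔT₀ = 31.7/8.1 = 3.914.
Total gain g = 1 − 1/A = 1 − 1/3.914 = 0.7445.
Known gains sum to 0.53 + 0.143 + 0.0296 = 0.7026.
g_ice = 0.7445 − 0.7026 = 0.04.

0.04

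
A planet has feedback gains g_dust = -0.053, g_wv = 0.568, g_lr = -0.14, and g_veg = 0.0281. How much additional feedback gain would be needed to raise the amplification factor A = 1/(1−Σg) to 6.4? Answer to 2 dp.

Current total gain = 0.4031.
Target gain for A = 6.4: g* = 1 − 1/6.4 = 0.8438.
Additional gain needed = 0.8438 − 0.4031 = 0.44.

0.44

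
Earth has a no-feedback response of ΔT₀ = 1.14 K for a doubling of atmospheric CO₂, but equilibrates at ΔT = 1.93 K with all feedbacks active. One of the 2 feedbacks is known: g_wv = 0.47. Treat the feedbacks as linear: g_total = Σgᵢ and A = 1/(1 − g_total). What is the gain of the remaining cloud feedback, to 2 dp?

Amplification A = ΔT/ΔT₀ = 1.93/1.14 = 1.693.
Total gain g = 1 − 1/A = 1 − 1/1.693 = 0.4093.
The known gain is 0.47.
g_cld = 0.4093 − 0.47 = -0.06.

-0.06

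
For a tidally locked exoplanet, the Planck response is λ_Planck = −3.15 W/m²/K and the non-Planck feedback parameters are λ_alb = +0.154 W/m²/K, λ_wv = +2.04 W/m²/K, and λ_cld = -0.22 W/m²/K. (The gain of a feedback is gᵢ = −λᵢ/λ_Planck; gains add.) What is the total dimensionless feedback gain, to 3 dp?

0.627

Convert to gains: g_alb = 0.154/3.15 = 0.04889; g_wv = 2.04/3.15 = 0.6476; g_cld = -0.22/3.15 = -0.06984.
Total gain g = 0.62665.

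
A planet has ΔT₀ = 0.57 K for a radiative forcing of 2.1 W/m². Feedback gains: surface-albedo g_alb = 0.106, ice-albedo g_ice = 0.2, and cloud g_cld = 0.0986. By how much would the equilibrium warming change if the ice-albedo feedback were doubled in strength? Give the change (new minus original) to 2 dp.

0.48 K

Original: g = 0.4046, ΔT = 0.57/(1−0.4046) = 0.9573 K.
With doubled ice-albedo: g' = 0.6046, ΔT' = 0.57/(1−0.6046) = 1.4416 K.
Change = 1.4416 − 0.9573 = 0.48 K.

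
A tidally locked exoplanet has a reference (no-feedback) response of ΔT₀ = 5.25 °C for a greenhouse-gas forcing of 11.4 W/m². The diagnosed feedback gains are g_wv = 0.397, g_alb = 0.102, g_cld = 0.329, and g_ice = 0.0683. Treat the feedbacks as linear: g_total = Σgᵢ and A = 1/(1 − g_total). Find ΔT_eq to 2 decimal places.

Total gain g = 0.397 + 0.102 + 0.329 + 0.0683 = 0.8963.
Amplification A = 1/(1 − 0.8963) = 9.643.
ΔT = 5.25 × 9.643 = 50.63 °C.

50.63 °C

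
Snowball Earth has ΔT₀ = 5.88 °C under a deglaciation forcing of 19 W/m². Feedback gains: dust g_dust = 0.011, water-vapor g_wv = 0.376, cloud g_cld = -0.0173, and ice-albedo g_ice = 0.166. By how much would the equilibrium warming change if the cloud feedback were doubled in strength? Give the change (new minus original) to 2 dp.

Original: g = 0.5357, ΔT = 5.88/(1−0.5357) = 12.6642 °C.
With doubled cloud: g' = 0.5184, ΔT' = 5.88/(1−0.5184) = 12.2093 °C.
Change = 12.2093 − 12.6642 = -0.45 °C.

-0.45 °C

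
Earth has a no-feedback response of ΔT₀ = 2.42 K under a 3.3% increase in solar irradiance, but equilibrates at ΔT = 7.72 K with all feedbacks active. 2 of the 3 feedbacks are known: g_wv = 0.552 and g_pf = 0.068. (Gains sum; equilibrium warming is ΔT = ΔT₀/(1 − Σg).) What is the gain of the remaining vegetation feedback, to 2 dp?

Amplification A = ΔT/ΔT₀ = 7.72/2.42 = 3.19.
Total gain g = 1 − 1/A = 1 − 1/3.19 = 0.6865.
Known gains sum to 0.552 + 0.068 = 0.62.
g_veg = 0.6865 − 0.62 = 0.07.

0.07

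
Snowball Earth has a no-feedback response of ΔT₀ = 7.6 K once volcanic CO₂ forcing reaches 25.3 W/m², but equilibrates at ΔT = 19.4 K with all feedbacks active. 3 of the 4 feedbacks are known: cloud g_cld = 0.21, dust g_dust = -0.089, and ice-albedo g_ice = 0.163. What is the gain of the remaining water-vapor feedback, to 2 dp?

Amplification A = ΔT/ΔT₀ = 19.4/7.6 = 2.553.
Total gain g = 1 − 1/A = 1 − 1/2.553 = 0.6083.
Known gains sum to 0.21 − 0.089 + 0.163 = 0.284.
g_wv = 0.6083 − 0.284 = 0.32.

0.32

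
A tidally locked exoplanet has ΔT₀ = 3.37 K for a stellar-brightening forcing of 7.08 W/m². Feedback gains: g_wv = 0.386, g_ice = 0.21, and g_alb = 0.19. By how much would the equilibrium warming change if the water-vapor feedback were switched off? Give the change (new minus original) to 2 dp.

-10.13 K

Original: g = 0.786, ΔT = 3.37/(1−0.786) = 15.7477 K.
Without water-vapor: g' = 0.4, ΔT' = 3.37/(1−0.4) = 5.6167 K.
Change = 5.6167 − 15.7477 = -10.13 K.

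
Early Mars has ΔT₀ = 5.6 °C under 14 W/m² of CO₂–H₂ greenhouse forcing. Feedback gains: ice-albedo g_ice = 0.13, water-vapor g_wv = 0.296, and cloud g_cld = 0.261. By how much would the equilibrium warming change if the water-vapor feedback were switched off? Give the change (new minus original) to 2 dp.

Original: g = 0.687, ΔT = 5.6/(1−0.687) = 17.8914 °C.
Without water-vapor: g' = 0.391, ΔT' = 5.6/(1−0.391) = 9.1954 °C.
Change = 9.1954 − 17.8914 = -8.70 °C.

-8.70 °C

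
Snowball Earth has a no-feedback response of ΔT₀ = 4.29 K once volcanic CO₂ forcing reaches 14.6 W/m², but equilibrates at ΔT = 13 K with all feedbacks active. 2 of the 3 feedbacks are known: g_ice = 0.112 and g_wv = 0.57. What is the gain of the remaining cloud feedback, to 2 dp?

Amplification A = ΔT/ΔT₀ = 13/4.29 = 3.03.
Total gain g = 1 − 1/A = 1 − 1/3.03 = 0.67.
Known gains sum to 0.112 + 0.57 = 0.682.
g_cld = 0.67 − 0.682 = -0.01.

-0.01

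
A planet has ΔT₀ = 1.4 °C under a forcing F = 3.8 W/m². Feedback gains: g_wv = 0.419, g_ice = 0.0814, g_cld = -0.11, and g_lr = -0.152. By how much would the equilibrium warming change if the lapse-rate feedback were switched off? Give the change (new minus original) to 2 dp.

Original: g = 0.2384, ΔT = 1.4/(1−0.2384) = 1.8382 °C.
Without lapse-rate: g' = 0.3904, ΔT' = 1.4/(1−0.3904) = 2.2966 °C.
Change = 2.2966 − 1.8382 = 0.46 °C.

0.46 °C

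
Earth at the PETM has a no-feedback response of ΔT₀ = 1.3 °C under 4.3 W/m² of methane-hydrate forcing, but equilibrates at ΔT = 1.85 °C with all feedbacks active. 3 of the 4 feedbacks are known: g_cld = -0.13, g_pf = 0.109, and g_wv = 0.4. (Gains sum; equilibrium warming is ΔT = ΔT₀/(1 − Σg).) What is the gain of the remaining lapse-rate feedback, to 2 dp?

-0.08

Amplification A = ΔT/ΔT₀ = 1.85/1.3 = 1.423.
Total gain g = 1 − 1/A = 1 − 1/1.423 = 0.2973.
Known gains sum to -0.13 + 0.109 + 0.4 = 0.379.
g_lr = 0.2973 − 0.379 = -0.08.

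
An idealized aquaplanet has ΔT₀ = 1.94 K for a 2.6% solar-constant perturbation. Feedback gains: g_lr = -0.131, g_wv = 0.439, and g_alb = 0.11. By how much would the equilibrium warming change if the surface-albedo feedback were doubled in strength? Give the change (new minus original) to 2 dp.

Original: g = 0.418, ΔT = 1.94/(1−0.418) = 3.3333 K.
With doubled surface-albedo: g' = 0.528, ΔT' = 1.94/(1−0.528) = 4.1102 K.
Change = 4.1102 − 3.3333 = 0.78 K.

0.78 K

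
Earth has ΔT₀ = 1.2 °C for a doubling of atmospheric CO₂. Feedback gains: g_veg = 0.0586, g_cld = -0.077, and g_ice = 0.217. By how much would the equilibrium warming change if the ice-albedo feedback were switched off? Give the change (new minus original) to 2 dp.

Original: g = 0.1986, ΔT = 1.2/(1−0.1986) = 1.4974 °C.
Without ice-albedo: g' = -0.0184, ΔT' = 1.2/(1+0.0184) = 1.1783 °C.
Change = 1.1783 − 1.4974 = -0.32 °C.

-0.32 °C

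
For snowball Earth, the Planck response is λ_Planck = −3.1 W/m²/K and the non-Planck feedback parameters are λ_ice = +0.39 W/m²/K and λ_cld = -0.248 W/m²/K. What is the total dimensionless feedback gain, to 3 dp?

Convert to gains: g_ice = 0.39/3.1 = 0.1258; g_cld = -0.248/3.1 = -0.08.
Total gain g = 0.0458.

0.046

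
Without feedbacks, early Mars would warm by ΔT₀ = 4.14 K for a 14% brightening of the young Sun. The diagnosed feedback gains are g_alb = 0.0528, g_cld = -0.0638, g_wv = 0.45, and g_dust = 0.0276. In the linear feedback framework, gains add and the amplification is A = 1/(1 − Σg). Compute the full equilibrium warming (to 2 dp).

Total gain g = 0.0528 − 0.0638 + 0.45 + 0.0276 = 0.4666.
Amplification A = 1/(1 − 0.4666) = 1.875.
ΔT = 4.14 × 1.875 = 7.76 K.

7.76 K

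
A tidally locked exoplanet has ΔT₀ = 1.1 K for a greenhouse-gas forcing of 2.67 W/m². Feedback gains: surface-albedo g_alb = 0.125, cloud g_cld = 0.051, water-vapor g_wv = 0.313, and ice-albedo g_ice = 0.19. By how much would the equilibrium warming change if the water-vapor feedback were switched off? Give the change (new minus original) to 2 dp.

Original: g = 0.679, ΔT = 1.1/(1−0.679) = 3.4268 K.
Without water-vapor: g' = 0.366, ΔT' = 1.1/(1−0.366) = 1.7350 K.
Change = 1.7350 − 3.4268 = -1.69 K.

-1.69 K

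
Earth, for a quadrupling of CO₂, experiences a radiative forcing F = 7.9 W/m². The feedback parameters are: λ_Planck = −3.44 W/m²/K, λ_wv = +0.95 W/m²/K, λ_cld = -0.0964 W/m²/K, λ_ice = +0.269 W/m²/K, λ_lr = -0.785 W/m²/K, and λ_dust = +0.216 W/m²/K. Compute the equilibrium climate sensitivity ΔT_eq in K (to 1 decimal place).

Net feedback parameter λ = (−3.44) + (+0.95) + (-0.0964) + (+0.269) + (-0.785) + (+0.216) = -2.8864 W/m²/K.
ΔT = −F/λ = −7.9/(-2.8864) = 2.7 K.

2.7 K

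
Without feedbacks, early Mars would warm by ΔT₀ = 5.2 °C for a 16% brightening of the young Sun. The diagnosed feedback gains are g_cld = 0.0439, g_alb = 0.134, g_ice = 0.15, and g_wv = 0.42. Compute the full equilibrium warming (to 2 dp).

Total gain g = 0.0439 + 0.134 + 0.15 + 0.42 = 0.7479.
Amplification A = 1/(1 − 0.7479) = 3.967.
ΔT = 5.2 × 3.967 = 20.63 °C.

20.63 °C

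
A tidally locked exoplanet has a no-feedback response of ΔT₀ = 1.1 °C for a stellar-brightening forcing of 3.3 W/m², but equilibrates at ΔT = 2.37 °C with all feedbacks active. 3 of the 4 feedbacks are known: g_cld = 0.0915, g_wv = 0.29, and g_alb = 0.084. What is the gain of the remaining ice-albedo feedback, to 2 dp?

Amplification A = ΔT/ΔT₀ = 2.37/1.1 = 2.155.
Total gain g = 1 − 1/A = 1 − 1/2.155 = 0.536.
Known gains sum to 0.0915 + 0.29 + 0.084 = 0.4655.
g_ice = 0.536 − 0.4655 = 0.07.

0.07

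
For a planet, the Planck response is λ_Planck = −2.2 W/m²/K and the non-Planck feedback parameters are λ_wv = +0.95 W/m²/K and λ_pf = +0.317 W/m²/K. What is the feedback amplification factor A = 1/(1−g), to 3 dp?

Convert to gains: g_wv = 0.95/2.2 = 0.4318; g_pf = 0.317/2.2 = 0.1441.
Total gain g = 0.5759.
A = 1/(1 − 0.5759) = 2.358.

2.358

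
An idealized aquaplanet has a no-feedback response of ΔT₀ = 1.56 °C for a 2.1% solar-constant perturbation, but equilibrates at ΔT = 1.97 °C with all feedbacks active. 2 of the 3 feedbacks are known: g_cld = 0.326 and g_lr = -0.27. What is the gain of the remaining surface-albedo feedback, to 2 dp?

Amplification A = ΔT/ΔT₀ = 1.97/1.56 = 1.263.
Total gain g = 1 − 1/A = 1 − 1/1.263 = 0.2082.
Known gains sum to 0.326 − 0.27 = 0.056.
g_alb = 0.2082 − 0.056 = 0.15.

0.15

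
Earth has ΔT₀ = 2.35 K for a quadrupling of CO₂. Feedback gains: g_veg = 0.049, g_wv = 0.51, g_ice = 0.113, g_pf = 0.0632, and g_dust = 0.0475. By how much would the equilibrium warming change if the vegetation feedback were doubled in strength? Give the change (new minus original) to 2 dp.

3.15 K

Original: g = 0.7827, ΔT = 2.35/(1−0.7827) = 10.8145 K.
With doubled vegetation: g' = 0.8317, ΔT' = 2.35/(1−0.8317) = 13.9632 K.
Change = 13.9632 − 10.8145 = 3.15 K.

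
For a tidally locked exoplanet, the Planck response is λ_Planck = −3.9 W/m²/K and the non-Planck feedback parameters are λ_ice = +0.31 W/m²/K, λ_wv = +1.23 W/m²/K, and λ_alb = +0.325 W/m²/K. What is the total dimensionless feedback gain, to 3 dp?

0.478

Convert to gains: g_ice = 0.31/3.9 = 0.07949; g_wv = 1.23/3.9 = 0.3154; g_alb = 0.325/3.9 = 0.08333.
Total gain g = 0.47822.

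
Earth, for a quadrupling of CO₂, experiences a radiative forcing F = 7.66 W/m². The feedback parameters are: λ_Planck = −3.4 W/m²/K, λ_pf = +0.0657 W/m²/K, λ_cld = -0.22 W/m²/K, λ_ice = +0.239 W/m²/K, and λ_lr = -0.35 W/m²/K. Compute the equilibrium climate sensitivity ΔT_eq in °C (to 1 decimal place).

Net feedback parameter λ = (−3.4) + (+0.0657) + (-0.22) + (+0.239) + (-0.35) = -3.6653 W/m²/K.
ΔT = −F/λ = −7.66/(-3.6653) = 2.1 °C.

2.1 °C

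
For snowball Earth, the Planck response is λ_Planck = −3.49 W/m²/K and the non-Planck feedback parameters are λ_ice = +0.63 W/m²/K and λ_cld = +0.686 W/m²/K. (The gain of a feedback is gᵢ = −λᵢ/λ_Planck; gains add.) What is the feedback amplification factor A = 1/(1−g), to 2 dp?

1.61

Convert to gains: g_ice = 0.63/3.49 = 0.1805; g_cld = 0.686/3.49 = 0.1966.
Total gain g = 0.3771.
A = 1/(1 − 0.3771) = 1.61.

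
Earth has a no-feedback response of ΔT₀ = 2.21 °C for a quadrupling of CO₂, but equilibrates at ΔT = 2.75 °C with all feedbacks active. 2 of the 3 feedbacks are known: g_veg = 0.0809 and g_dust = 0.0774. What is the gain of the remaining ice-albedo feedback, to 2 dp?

Amplification A = ΔT/ΔT₀ = 2.75/2.21 = 1.244.
Total gain g = 1 − 1/A = 1 − 1/1.244 = 0.1961.
Known gains sum to 0.0809 + 0.0774 = 0.1583.
g_ice = 0.1961 − 0.1583 = 0.04.

0.04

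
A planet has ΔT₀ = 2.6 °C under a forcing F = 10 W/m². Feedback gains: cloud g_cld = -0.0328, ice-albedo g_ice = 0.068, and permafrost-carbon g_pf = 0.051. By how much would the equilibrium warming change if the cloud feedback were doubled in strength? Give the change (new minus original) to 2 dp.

Original: g = 0.0862, ΔT = 2.6/(1−0.0862) = 2.8453 °C.
With doubled cloud: g' = 0.0534, ΔT' = 2.6/(1−0.0534) = 2.7467 °C.
Change = 2.7467 − 2.8453 = -0.10 °C.

-0.10 °C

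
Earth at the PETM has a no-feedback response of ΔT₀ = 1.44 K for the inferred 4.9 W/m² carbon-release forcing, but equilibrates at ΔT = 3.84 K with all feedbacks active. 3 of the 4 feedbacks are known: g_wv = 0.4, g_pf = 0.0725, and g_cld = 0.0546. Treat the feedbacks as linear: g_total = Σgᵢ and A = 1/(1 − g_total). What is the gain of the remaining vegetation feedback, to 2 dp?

0.10

Amplification A = ΔT/ΔT₀ = 3.84/1.44 = 2.667.
Total gain g = 1 − 1/A = 1 − 1/2.667 = 0.625.
Known gains sum to 0.4 + 0.0725 + 0.0546 = 0.5271.
g_veg = 0.625 − 0.5271 = 0.10.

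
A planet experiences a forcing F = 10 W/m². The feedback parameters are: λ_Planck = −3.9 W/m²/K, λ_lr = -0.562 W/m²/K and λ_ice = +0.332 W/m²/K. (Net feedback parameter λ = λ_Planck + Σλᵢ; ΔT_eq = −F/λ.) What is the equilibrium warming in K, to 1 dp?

2.4 K

Net feedback parameter λ = (−3.9) + (-0.562) + (+0.332) = -4.13 W/m²/K.
ΔT = −F/λ = −10/(-4.13) = 2.4 K.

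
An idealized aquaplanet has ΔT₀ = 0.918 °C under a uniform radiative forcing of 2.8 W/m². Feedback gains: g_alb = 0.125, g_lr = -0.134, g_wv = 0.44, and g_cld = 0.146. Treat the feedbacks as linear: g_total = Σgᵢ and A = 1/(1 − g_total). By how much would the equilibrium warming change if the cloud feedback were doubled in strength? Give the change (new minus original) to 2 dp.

1.14 °C

Original: g = 0.577, ΔT = 0.918/(1−0.577) = 2.1702 °C.
With doubled cloud: g' = 0.723, ΔT' = 0.918/(1−0.723) = 3.3141 °C.
Change = 3.3141 − 2.1702 = 1.14 °C.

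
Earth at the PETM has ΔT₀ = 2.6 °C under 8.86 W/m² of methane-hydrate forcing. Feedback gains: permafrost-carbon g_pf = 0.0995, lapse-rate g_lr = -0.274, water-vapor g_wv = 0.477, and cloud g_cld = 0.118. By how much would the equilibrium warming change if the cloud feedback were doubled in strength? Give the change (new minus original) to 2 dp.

Original: g = 0.4205, ΔT = 2.6/(1−0.4205) = 4.4866 °C.
With doubled cloud: g' = 0.5385, ΔT' = 2.6/(1−0.5385) = 5.6338 °C.
Change = 5.6338 − 4.4866 = 1.15 °C.

1.15 °C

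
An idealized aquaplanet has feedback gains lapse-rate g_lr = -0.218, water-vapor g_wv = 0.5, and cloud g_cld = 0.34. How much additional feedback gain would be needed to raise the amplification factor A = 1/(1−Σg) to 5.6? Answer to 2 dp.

Current total gain = 0.622.
Target gain for A = 5.6: g* = 1 − 1/5.6 = 0.8214.
Additional gain needed = 0.8214 − 0.622 = 0.20.

0.20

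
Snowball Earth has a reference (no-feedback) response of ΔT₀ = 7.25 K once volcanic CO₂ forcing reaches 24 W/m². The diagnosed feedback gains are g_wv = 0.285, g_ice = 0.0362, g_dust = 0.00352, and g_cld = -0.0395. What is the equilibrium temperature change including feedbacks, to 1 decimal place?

Total gain g = 0.285 + 0.0362 + 0.00352 − 0.0395 = 0.28522.
Amplification A = 1/(1 − 0.28522) = 1.399.
ΔT = 7.25 × 1.399 = 10.1 K.

10.1 K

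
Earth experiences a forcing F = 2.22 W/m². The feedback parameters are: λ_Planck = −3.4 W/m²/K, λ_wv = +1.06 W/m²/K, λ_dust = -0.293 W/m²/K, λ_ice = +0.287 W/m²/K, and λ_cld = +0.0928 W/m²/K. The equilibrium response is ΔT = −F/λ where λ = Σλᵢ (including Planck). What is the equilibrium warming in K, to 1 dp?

1.0 K

Net feedback parameter λ = (−3.4) + (+1.06) + (-0.293) + (+0.287) + (+0.0928) = -2.2532 W/m²/K.
ΔT = −F/λ = −2.22/(-2.2532) = 1.0 K.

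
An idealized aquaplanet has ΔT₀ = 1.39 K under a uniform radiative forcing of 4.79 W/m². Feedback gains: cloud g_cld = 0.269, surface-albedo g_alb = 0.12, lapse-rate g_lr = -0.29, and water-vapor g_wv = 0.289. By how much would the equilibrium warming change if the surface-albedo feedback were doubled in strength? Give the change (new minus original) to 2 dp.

Original: g = 0.388, ΔT = 1.39/(1−0.388) = 2.2712 K.
With doubled surface-albedo: g' = 0.508, ΔT' = 1.39/(1−0.508) = 2.8252 K.
Change = 2.8252 − 2.2712 = 0.55 K.

0.55 K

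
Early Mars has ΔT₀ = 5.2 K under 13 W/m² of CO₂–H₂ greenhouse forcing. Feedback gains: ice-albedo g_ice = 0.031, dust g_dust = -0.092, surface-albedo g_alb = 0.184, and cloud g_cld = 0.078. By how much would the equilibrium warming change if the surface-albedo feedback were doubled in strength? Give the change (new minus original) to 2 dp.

1.95 K

Original: g = 0.201, ΔT = 5.2/(1−0.201) = 6.5081 K.
With doubled surface-albedo: g' = 0.385, ΔT' = 5.2/(1−0.385) = 8.4553 K.
Change = 8.4553 − 6.5081 = 1.95 K.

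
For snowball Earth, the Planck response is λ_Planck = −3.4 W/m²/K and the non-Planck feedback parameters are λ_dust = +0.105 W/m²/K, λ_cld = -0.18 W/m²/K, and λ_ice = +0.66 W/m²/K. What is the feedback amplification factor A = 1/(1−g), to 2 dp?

1.21

Convert to gains: g_dust = 0.105/3.4 = 0.03088; g_cld = -0.18/3.4 = -0.05294; g_ice = 0.66/3.4 = 0.1941.
Total gain g = 0.17204.
A = 1/(1 − 0.17204) = 1.21.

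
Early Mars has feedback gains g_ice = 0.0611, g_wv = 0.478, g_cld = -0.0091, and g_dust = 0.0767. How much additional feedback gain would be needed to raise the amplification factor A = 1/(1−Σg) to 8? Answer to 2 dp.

Current total gain = 0.6067.
Target gain for A = 8: g* = 1 − 1/8 = 0.875.
Additional gain needed = 0.875 − 0.6067 = 0.27.

0.27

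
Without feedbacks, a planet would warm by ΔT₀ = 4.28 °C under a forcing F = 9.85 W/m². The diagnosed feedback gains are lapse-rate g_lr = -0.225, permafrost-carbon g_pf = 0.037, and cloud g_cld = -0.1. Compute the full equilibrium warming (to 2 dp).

3.32 °C

Total gain g = -0.225 + 0.037 − 0.1 = -0.288.
Amplification A = 1/(1 + 0.288) = 0.7764.
ΔT = 4.28 × 0.7764 = 3.32 °C.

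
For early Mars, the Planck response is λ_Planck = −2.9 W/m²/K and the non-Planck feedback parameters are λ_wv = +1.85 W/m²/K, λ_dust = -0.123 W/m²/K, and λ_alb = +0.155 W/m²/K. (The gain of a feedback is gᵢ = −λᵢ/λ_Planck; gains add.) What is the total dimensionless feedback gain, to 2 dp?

0.65

Convert to gains: g_wv = 1.85/2.9 = 0.6379; g_dust = -0.123/2.9 = -0.04241; g_alb = 0.155/2.9 = 0.05345.
Total gain g = 0.64894.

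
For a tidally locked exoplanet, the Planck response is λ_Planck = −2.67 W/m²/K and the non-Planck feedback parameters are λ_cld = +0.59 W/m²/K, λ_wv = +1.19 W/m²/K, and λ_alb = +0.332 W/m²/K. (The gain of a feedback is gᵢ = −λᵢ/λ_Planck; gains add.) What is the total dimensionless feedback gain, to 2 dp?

0.79

Convert to gains: g_cld = 0.59/2.67 = 0.221; g_wv = 1.19/2.67 = 0.4457; g_alb = 0.332/2.67 = 0.1243.
Total gain g = 0.791.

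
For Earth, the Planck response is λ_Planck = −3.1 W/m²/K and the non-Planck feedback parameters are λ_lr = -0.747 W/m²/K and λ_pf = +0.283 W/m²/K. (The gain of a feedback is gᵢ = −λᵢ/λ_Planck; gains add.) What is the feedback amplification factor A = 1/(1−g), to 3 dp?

0.870

Convert to gains: g_lr = -0.747/3.1 = -0.241; g_pf = 0.283/3.1 = 0.09129.
Total gain g = -0.14971.
A = 1/(1 + 0.14971) = 0.870.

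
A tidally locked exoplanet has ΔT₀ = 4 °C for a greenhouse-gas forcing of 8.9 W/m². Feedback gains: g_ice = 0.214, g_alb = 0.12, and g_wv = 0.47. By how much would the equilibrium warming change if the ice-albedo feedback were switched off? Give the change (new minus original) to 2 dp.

Original: g = 0.804, ΔT = 4/(1−0.804) = 20.4082 °C.
Without ice-albedo: g' = 0.59, ΔT' = 4/(1−0.59) = 9.7561 °C.
Change = 9.7561 − 20.4082 = -10.65 °C.

-10.65 °C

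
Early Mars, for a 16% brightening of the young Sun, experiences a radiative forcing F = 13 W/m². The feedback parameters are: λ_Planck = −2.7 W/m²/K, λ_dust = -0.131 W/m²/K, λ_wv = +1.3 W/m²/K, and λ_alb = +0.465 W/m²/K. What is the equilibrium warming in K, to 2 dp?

Net feedback parameter λ = (−2.7) + (-0.131) + (+1.3) + (+0.465) = -1.066 W/m²/K.
ΔT = −F/λ = −13/(-1.066) = 12.20 K.

12.20 K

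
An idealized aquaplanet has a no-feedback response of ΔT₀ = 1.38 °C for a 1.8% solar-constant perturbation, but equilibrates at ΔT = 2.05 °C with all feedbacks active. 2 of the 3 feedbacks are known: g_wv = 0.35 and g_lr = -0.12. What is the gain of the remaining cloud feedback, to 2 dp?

Amplification A = ΔT/ΔT₀ = 2.05/1.38 = 1.486.
Total gain g = 1 − 1/A = 1 − 1/1.486 = 0.3271.
Known gains sum to 0.35 − 0.12 = 0.23.
g_cld = 0.3271 − 0.23 = 0.10.

0.10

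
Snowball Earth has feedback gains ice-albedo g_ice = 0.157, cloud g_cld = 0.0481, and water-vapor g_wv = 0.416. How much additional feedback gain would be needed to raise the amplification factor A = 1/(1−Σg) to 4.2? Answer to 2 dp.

0.14

Current total gain = 0.6211.
Target gain for A = 4.2: g* = 1 − 1/4.2 = 0.7619.
Additional gain needed = 0.7619 − 0.6211 = 0.14.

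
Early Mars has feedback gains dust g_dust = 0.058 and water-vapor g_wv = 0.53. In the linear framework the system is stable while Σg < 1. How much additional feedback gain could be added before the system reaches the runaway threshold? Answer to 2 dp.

0.41

Current total gain = 0.058 + 0.53 = 0.588.
Margin to runaway = 1 − 0.588 = 0.41.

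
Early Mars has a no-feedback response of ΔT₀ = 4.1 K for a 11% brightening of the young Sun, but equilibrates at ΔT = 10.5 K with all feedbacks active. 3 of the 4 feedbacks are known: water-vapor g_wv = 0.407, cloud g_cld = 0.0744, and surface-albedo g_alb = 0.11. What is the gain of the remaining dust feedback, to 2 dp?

Amplification A = ΔT/ΔT₀ = 10.5/4.1 = 2.561.
Total gain g = 1 − 1/A = 1 − 1/2.561 = 0.6095.
Known gains sum to 0.407 + 0.0744 + 0.11 = 0.5914.
g_dust = 0.6095 − 0.5914 = 0.02.

0.02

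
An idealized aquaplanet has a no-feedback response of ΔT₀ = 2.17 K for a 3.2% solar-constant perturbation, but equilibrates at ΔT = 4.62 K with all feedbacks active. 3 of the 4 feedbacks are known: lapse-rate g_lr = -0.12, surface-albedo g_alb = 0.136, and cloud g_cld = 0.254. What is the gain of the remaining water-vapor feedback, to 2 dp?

0.26

Amplification A = ΔT/ΔT₀ = 4.62/2.17 = 2.129.
Total gain g = 1 − 1/A = 1 − 1/2.129 = 0.5303.
Known gains sum to -0.12 + 0.136 + 0.254 = 0.27.
g_wv = 0.5303 − 0.27 = 0.26.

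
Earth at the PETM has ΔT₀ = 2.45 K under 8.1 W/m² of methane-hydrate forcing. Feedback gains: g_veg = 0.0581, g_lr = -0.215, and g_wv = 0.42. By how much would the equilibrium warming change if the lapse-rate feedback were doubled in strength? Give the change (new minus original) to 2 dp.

Original: g = 0.2631, ΔT = 2.45/(1−0.2631) = 3.3247 K.
With doubled lapse-rate: g' = 0.0481, ΔT' = 2.45/(1−0.0481) = 2.5738 K.
Change = 2.5738 − 3.3247 = -0.75 K.

-0.75 K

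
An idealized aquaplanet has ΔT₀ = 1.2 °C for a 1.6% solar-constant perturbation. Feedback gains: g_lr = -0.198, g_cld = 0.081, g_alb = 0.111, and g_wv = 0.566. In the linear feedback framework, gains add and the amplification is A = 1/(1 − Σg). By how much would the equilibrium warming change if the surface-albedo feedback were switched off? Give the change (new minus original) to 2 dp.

Original: g = 0.56, ΔT = 1.2/(1−0.56) = 2.7273 °C.
Without surface-albedo: g' = 0.449, ΔT' = 1.2/(1−0.449) = 2.1779 °C.
Change = 2.1779 − 2.7273 = -0.55 °C.

-0.55 °C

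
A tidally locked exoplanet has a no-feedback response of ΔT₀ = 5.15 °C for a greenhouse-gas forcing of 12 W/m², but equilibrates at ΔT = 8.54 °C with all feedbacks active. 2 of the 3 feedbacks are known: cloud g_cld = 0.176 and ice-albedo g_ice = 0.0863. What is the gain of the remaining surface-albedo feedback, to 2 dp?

0.13

Amplification A = ΔT/ΔT₀ = 8.54/5.15 = 1.658.
Total gain g = 1 − 1/A = 1 − 1/1.658 = 0.3969.
Known gains sum to 0.176 + 0.0863 = 0.2623.
g_alb = 0.3969 − 0.2623 = 0.13.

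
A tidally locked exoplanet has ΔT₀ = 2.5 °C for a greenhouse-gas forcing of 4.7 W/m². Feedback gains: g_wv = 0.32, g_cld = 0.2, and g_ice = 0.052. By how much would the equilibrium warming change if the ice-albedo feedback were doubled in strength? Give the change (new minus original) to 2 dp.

0.81 °C

Original: g = 0.572, ΔT = 2.5/(1−0.572) = 5.8411 °C.
With doubled ice-albedo: g' = 0.624, ΔT' = 2.5/(1−0.624) = 6.6489 °C.
Change = 6.6489 − 5.8411 = 0.81 °C.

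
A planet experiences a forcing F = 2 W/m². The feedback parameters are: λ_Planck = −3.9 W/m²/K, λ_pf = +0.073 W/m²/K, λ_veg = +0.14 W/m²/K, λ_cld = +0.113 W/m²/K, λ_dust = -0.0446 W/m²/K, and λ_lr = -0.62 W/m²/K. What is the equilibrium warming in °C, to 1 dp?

Net feedback parameter λ = (−3.9) + (+0.073) + (+0.14) + (+0.113) + (-0.0446) + (-0.62) = -4.2386 W/m²/K.
ΔT = −F/λ = −2/(-4.2386) = 0.5 °C.

0.5 °C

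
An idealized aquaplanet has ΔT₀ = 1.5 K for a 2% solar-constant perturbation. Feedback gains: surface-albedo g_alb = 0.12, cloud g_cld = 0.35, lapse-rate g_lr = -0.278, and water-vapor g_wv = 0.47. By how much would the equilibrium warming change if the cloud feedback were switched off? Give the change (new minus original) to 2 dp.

Original: g = 0.662, ΔT = 1.5/(1−0.662) = 4.4379 K.
Without cloud: g' = 0.312, ΔT' = 1.5/(1−0.312) = 2.1802 K.
Change = 2.1802 − 4.4379 = -2.26 K.

-2.26 K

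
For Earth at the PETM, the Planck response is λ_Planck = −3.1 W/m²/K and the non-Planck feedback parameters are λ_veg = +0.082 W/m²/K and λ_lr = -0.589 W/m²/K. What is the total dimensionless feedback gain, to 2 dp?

Convert to gains: g_veg = 0.082/3.1 = 0.02645; g_lr = -0.589/3.1 = -0.19.
Total gain g = -0.16355.

-0.16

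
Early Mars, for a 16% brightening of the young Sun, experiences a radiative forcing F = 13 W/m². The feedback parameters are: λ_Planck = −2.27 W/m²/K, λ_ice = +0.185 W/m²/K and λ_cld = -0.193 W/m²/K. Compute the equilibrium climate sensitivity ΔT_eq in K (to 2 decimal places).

5.71 K

Net feedback parameter λ = (−2.27) + (+0.185) + (-0.193) = -2.278 W/m²/K.
ΔT = −F/λ = −13/(-2.278) = 5.71 K.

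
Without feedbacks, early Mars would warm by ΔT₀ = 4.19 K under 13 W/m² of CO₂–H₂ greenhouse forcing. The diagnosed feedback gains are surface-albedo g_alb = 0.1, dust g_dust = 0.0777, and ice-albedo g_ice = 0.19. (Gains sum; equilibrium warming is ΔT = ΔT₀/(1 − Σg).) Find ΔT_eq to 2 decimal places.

6.63 K

Total gain g = 0.1 + 0.0777 + 0.19 = 0.3677.
Amplification A = 1/(1 − 0.3677) = 1.582.
ΔT = 4.19 × 1.582 = 6.63 K.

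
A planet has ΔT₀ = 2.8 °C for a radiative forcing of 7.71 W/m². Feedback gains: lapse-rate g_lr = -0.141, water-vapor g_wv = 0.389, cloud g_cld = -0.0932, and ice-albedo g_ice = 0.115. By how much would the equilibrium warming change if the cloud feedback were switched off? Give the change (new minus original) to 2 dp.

Original: g = 0.2698, ΔT = 2.8/(1−0.2698) = 3.8346 °C.
Without cloud: g' = 0.363, ΔT' = 2.8/(1−0.363) = 4.3956 °C.
Change = 4.3956 − 3.8346 = 0.56 °C.

0.56 °C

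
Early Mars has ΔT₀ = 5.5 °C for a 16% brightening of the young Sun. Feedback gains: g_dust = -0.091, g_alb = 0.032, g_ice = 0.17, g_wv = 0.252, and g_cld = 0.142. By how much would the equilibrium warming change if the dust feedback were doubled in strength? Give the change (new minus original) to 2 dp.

-1.73 °C

Original: g = 0.505, ΔT = 5.5/(1−0.505) = 11.1111 °C.
With doubled dust: g' = 0.414, ΔT' = 5.5/(1−0.414) = 9.3857 °C.
Change = 9.3857 − 11.1111 = -1.73 °C.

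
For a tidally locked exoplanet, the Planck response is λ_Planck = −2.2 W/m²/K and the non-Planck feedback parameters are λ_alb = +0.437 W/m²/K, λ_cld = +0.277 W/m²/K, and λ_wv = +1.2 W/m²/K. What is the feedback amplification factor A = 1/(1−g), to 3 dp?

7.692

Convert to gains: g_alb = 0.437/2.2 = 0.1986; g_cld = 0.277/2.2 = 0.1259; g_wv = 1.2/2.2 = 0.5455.
Total gain g = 0.87.
A = 1/(1 − 0.87) = 7.692.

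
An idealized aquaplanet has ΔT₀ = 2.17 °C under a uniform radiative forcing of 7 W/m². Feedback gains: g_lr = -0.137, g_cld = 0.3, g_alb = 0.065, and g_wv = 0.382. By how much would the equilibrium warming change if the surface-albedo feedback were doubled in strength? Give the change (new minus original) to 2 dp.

Original: g = 0.61, ΔT = 2.17/(1−0.61) = 5.5641 °C.
With doubled surface-albedo: g' = 0.675, ΔT' = 2.17/(1−0.675) = 6.6769 °C.
Change = 6.6769 − 5.5641 = 1.11 °C.

1.11 °C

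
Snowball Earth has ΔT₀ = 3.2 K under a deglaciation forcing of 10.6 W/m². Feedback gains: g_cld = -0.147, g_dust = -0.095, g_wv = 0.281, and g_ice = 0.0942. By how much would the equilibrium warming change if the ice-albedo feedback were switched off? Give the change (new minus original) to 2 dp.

-0.36 K

Original: g = 0.1332, ΔT = 3.2/(1−0.1332) = 3.6917 K.
Without ice-albedo: g' = 0.039, ΔT' = 3.2/(1−0.039) = 3.3299 K.
Change = 3.3299 − 3.6917 = -0.36 K.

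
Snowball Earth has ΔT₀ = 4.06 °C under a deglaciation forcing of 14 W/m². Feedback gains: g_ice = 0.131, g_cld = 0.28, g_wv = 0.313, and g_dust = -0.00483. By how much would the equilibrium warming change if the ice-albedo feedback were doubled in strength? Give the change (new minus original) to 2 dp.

12.64 °C

Original: g = 0.71917, ΔT = 4.06/(1−0.71917) = 14.4571 °C.
With doubled ice-albedo: g' = 0.85017, ΔT' = 4.06/(1−0.85017) = 27.0974 °C.
Change = 27.0974 − 14.4571 = 12.64 °C.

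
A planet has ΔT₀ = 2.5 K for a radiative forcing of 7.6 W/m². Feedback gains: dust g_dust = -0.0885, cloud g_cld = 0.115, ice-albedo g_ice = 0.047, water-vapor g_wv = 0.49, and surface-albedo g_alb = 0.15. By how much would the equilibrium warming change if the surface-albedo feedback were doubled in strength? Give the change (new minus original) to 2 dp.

9.59 K

Original: g = 0.7135, ΔT = 2.5/(1−0.7135) = 8.7260 K.
With doubled surface-albedo: g' = 0.8635, ΔT' = 2.5/(1−0.8635) = 18.3150 K.
Change = 18.3150 − 8.7260 = 9.59 K.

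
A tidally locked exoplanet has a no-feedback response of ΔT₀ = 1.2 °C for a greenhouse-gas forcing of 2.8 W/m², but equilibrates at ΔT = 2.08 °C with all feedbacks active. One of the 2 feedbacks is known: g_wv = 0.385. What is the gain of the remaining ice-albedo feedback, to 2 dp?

0.04

Amplification A = ΔT/ΔT₀ = 2.08/1.2 = 1.733.
Total gain g = 1 − 1/A = 1 − 1/1.733 = 0.423.
The known gain is 0.385.
g_ice = 0.423 − 0.385 = 0.04.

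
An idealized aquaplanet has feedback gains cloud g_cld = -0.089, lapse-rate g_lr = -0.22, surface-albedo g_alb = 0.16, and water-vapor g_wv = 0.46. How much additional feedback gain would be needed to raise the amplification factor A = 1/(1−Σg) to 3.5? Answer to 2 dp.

0.40

Current total gain = 0.311.
Target gain for A = 3.5: g* = 1 − 1/3.5 = 0.7143.
Additional gain needed = 0.7143 − 0.311 = 0.40.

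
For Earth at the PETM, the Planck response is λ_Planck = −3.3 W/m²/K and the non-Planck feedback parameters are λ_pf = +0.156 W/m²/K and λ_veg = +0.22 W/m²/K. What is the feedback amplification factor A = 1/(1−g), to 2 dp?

1.13

Convert to gains: g_pf = 0.156/3.3 = 0.04727; g_veg = 0.22/3.3 = 0.06667.
Total gain g = 0.11394.
A = 1/(1 − 0.11394) = 1.13.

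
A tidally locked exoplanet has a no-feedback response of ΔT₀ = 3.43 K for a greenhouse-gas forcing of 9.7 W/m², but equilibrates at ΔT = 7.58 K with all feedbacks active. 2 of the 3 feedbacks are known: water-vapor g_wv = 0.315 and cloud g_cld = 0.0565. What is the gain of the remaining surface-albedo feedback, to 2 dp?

Amplification A = ΔT/ΔT₀ = 7.58/3.43 = 2.21.
Total gain g = 1 − 1/A = 1 − 1/2.21 = 0.5475.
Known gains sum to 0.315 + 0.0565 = 0.3715.
g_alb = 0.5475 − 0.3715 = 0.18.

0.18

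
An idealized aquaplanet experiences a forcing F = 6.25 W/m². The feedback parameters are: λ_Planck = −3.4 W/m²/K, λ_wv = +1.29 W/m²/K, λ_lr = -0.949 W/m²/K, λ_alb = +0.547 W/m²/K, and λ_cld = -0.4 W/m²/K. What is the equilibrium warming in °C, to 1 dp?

2.1 °C

Net feedback parameter λ = (−3.4) + (+1.29) + (-0.949) + (+0.547) + (-0.4) = -2.912 W/m²/K.
ΔT = −F/λ = −6.25/(-2.912) = 2.1 °C.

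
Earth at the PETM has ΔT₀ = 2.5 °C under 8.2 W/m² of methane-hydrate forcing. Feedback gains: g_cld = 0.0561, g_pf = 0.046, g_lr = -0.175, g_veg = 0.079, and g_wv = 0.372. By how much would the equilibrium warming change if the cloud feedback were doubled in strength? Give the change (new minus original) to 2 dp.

0.40 °C

Original: g = 0.3781, ΔT = 2.5/(1−0.3781) = 4.0199 °C.
With doubled cloud: g' = 0.4342, ΔT' = 2.5/(1−0.4342) = 4.4185 °C.
Change = 4.4185 − 4.0199 = 0.40 °C.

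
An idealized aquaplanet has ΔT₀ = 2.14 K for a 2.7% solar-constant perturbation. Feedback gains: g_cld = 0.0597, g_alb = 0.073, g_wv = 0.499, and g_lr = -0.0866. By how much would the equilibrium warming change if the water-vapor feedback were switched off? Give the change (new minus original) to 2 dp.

Original: g = 0.5451, ΔT = 2.14/(1−0.5451) = 4.7043 K.
Without water-vapor: g' = 0.0461, ΔT' = 2.14/(1−0.0461) = 2.2434 K.
Change = 2.2434 − 4.7043 = -2.46 K.

-2.46 K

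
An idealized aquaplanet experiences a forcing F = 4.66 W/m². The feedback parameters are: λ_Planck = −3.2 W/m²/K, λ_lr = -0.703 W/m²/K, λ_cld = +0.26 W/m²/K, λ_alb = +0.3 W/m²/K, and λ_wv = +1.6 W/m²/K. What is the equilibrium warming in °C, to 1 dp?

2.7 °C

Net feedback parameter λ = (−3.2) + (-0.703) + (+0.26) + (+0.3) + (+1.6) = -1.743 W/m²/K.
ΔT = −F/λ = −4.66/(-1.743) = 2.7 °C.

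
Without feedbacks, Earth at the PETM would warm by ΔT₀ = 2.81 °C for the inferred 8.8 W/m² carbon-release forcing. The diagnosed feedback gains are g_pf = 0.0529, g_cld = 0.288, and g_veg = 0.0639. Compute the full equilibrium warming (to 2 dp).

4.72 °C

Total gain g = 0.0529 + 0.288 + 0.0639 = 0.4048.
Amplification A = 1/(1 − 0.4048) = 1.68.
ΔT = 2.81 × 1.68 = 4.72 °C.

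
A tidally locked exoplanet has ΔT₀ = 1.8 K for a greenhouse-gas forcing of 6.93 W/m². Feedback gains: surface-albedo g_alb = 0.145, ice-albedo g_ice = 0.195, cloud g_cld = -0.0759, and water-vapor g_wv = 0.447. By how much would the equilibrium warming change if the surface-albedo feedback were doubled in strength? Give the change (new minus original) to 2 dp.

Original: g = 0.7111, ΔT = 1.8/(1−0.7111) = 6.2305 K.
With doubled surface-albedo: g' = 0.8561, ΔT' = 1.8/(1−0.8561) = 12.5087 K.
Change = 12.5087 − 6.2305 = 6.28 K.

6.28 K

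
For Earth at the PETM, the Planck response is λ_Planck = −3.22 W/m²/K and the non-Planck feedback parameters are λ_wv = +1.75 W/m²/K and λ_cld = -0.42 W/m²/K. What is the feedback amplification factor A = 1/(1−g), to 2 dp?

Convert to gains: g_wv = 1.75/3.22 = 0.5435; g_cld = -0.42/3.22 = -0.1304.
Total gain g = 0.4131.
A = 1/(1 − 0.4131) = 1.70.

1.70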